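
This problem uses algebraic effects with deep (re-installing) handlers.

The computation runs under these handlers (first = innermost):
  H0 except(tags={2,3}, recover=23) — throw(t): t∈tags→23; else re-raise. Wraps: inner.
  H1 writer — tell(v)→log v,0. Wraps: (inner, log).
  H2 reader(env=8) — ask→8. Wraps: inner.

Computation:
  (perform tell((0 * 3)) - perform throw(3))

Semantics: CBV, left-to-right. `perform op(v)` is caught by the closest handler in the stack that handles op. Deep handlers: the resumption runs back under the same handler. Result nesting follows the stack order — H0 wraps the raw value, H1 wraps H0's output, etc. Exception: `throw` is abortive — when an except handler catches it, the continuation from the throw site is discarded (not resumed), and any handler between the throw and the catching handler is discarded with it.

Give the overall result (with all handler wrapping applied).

Answer: (23, (0))

Step-by-step:
tell(0) @ H1 ⇒ log+=0
throw(3) @ H0 caught ⇒ 23
H1 returns (23, (0))
H2 returns (23, (0))
= (23, (0))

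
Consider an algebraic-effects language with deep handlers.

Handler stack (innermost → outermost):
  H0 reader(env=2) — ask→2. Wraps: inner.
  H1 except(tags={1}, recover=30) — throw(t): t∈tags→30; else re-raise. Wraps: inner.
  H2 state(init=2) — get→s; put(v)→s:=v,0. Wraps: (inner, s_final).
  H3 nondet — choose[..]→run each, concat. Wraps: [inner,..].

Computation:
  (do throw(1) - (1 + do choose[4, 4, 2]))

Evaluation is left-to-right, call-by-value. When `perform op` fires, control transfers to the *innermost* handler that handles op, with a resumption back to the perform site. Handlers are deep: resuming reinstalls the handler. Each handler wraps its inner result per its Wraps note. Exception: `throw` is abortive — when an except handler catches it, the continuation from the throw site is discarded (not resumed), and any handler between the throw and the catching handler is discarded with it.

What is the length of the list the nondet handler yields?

Answer: 1

Evaluation trace:
throw(1) @ H1 caught ⇒ 30
H2 returns (30, 2)
H3 returns [(30, 2)]
= [(30, 2)]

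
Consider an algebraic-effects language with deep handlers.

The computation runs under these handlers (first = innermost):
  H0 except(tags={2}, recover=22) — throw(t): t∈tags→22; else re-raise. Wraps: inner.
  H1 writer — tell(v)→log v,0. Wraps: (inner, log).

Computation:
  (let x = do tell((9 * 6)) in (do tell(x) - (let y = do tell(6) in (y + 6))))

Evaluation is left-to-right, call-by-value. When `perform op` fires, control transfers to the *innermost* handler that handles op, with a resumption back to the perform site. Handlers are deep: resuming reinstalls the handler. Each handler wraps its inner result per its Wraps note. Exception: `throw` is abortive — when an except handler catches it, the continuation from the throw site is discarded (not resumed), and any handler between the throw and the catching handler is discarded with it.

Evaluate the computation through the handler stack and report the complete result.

Evaluation trace:
tell(54) @ H1 ⇒ log+=54
tell(0) @ H1 ⇒ log+=0
tell(6) @ H1 ⇒ log+=6
H0 returns -6
H1 returns (-6, (54, 0, 6))
= (-6, (54, 0, 6))

Answer: (-6, (54, 0, 6))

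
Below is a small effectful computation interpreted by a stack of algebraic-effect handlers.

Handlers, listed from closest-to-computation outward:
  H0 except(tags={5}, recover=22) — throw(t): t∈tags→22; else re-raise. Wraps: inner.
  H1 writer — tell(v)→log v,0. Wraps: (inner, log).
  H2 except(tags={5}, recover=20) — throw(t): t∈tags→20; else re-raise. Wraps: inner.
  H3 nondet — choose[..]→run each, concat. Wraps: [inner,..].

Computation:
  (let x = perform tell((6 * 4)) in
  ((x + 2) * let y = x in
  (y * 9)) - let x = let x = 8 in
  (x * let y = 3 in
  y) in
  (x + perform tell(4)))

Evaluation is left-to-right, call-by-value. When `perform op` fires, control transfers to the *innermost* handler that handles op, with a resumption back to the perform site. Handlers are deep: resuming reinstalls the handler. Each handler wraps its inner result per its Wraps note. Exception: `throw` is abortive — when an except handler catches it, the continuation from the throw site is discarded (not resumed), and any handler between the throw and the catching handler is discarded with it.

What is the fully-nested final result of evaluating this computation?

Step-by-step:
tell(24) @ H1 ⇒ log+=24
tell(4) @ H1 ⇒ log+=4
H0 returns -24
H1 returns (-24, (24, 4))
H2 returns (-24, (24, 4))
H3 returns [(-24, (24, 4))]
= [(-24, (24, 4))]

Answer: [(-24, (24, 4))]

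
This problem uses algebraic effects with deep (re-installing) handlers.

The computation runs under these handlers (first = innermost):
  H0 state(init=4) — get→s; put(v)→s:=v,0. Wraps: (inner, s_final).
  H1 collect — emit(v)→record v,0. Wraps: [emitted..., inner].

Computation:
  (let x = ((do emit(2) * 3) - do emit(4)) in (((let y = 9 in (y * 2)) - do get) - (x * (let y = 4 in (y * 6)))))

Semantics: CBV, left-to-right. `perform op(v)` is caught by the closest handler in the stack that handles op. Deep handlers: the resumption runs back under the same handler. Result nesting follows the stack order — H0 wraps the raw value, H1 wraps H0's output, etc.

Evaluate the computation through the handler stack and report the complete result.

Working:
emit(2) @ H1 ⇒ out+=2
emit(4) @ H1 ⇒ out+=4
get @ H0 ⇒ 4
H0 returns (14, 4)
H1 returns [2, 4, (14, 4)]
= [2, 4, (14, 4)]

Answer: [2, 4, (14, 4)]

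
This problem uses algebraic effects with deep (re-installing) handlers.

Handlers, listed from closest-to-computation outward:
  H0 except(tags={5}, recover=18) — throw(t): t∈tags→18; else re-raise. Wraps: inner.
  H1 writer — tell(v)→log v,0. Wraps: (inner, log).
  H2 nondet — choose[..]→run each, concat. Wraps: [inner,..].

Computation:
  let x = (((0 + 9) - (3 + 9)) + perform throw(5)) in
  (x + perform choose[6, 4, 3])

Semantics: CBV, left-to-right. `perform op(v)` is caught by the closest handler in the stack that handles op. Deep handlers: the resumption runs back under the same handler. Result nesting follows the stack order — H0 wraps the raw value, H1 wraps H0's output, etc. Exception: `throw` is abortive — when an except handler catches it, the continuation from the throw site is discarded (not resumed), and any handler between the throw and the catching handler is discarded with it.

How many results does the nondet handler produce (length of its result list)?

Answer: 1

Step-by-step:
throw(5) @ H0 caught ⇒ 18
H1 returns (18, ())
H2 returns [(18, ())]
= [(18, ())]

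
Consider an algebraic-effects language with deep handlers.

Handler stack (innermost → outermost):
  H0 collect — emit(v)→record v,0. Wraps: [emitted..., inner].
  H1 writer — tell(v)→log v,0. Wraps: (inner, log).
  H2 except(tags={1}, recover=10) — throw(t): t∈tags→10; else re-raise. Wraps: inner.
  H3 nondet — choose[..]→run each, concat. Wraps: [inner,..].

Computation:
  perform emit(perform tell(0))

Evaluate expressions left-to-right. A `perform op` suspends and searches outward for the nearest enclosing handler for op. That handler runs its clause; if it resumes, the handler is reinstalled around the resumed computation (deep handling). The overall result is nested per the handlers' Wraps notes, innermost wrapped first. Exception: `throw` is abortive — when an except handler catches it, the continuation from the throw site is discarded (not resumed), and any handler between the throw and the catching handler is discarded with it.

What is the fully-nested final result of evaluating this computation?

Step-by-step:
tell(0) @ H1 ⇒ log+=0
emit(0) @ H0 ⇒ out+=0
H0 returns [0, 0]
H1 returns ([0, 0], (0))
H2 returns ([0, 0], (0))
H3 returns [([0, 0], (0))]
= [([0, 0], (0))]

Answer: [([0, 0], (0))]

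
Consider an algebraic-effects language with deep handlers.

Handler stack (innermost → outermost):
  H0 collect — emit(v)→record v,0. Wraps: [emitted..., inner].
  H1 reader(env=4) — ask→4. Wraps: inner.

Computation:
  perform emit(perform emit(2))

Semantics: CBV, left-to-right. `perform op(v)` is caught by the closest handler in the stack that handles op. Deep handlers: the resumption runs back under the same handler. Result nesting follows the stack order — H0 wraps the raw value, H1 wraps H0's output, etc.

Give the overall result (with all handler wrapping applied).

Answer: [2, 0, 0]

Step-by-step:
emit(2) @ H0 ⇒ out+=2
emit(0) @ H0 ⇒ out+=0
H0 returns [2, 0, 0]
H1 returns [2, 0, 0]
= [2, 0, 0]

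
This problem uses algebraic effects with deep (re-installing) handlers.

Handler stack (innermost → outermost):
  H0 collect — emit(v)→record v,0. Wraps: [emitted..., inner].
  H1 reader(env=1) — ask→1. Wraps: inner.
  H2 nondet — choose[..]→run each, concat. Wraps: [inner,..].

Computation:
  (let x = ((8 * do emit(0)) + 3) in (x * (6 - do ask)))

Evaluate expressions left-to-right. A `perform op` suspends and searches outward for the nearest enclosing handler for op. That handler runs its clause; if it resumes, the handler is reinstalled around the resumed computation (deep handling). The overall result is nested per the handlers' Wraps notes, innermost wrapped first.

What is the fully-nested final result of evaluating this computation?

Evaluation trace:
emit(0) @ H0 ⇒ out+=0
ask @ H1 ⇒ 1
H0 returns [0, 15]
H1 returns [0, 15]
H2 returns [[0, 15]]
= [[0, 15]]

Answer: [[0, 15]]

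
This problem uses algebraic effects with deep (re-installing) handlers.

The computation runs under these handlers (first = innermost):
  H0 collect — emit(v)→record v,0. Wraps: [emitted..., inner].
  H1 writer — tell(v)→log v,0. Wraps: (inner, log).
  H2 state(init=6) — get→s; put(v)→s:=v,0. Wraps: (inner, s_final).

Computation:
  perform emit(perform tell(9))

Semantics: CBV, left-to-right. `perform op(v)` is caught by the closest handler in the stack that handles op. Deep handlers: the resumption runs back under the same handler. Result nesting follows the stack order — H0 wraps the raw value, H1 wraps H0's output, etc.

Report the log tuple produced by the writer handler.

Evaluation trace:
tell(9) @ H1 ⇒ log+=9
emit(0) @ H0 ⇒ out+=0
H0 returns [0, 0]
H1 returns ([0, 0], (9))
H2 returns (([0, 0], (9)), 6)
= (([0, 0], (9)), 6)

Answer: (9)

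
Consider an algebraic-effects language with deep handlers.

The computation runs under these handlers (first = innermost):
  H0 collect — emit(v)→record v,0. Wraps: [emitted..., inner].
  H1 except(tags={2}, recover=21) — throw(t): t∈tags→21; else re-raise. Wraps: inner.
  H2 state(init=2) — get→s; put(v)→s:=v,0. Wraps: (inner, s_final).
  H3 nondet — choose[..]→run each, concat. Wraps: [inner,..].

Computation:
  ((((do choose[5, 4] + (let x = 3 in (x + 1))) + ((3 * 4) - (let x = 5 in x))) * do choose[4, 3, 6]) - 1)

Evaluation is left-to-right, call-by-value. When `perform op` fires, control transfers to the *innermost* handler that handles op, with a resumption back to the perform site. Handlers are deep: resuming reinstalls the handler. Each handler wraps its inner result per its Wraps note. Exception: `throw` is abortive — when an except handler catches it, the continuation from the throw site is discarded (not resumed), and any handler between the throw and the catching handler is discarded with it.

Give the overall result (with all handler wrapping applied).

Answer: [([63], 2), ([47], 2), ([95], 2), ([59], 2), ([44], 2), ([89], 2)]

Working:
choose[5, 4] @ H3
  branch[0] choose=5:
    choose[4, 3, 6] @ H3
      branch[0] choose=4:
        H0 returns [63]
        H1 returns [63]
        H2 returns ([63], 2)
        H3 returns [([63], 2)]
      branch[1] choose=3:
        H0 returns [47]
        H1 returns [47]
        H2 returns ([47], 2)
        H3 returns [([47], 2)]
      branch[2] choose=6:
        H0 returns [95]
        H1 returns [95]
        H2 returns ([95], 2)
        H3 returns [([95], 2)]
  branch[1] choose=4:
    choose[4, 3, 6] @ H3
      branch[0] choose=4:
        H0 returns [59]
        H1 returns [59]
        H2 returns ([59], 2)
        H3 returns [([59], 2)]
      branch[1] choose=3:
        H0 returns [44]
        H1 returns [44]
        H2 returns ([44], 2)
        H3 returns [([44], 2)]
      branch[2] choose=6:
        H0 returns [89]
        H1 returns [89]
        H2 returns ([89], 2)
        H3 returns [([89], 2)]
= [([63], 2), ([47], 2), ([95], 2), ([59], 2), ([44], 2), ([89], 2)]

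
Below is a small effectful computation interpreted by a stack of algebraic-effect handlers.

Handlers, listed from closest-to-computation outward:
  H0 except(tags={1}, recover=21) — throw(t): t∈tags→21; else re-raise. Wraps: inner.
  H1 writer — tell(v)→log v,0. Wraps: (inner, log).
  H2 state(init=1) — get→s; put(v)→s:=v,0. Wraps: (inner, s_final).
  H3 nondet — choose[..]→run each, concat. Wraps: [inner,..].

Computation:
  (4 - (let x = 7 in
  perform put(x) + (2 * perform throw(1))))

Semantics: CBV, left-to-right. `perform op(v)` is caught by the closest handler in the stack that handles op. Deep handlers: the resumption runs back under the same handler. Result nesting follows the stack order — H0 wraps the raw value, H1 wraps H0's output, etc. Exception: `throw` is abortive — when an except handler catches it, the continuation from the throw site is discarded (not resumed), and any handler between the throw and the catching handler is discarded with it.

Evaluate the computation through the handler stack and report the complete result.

Working:
put(7) @ H2 ⇒ s:=7
throw(1) @ H0 caught ⇒ 21
H1 returns (21, ())
H2 returns ((21, ()), 7)
H3 returns [((21, ()), 7)]
= [((21, ()), 7)]

Answer: [((21, ()), 7)]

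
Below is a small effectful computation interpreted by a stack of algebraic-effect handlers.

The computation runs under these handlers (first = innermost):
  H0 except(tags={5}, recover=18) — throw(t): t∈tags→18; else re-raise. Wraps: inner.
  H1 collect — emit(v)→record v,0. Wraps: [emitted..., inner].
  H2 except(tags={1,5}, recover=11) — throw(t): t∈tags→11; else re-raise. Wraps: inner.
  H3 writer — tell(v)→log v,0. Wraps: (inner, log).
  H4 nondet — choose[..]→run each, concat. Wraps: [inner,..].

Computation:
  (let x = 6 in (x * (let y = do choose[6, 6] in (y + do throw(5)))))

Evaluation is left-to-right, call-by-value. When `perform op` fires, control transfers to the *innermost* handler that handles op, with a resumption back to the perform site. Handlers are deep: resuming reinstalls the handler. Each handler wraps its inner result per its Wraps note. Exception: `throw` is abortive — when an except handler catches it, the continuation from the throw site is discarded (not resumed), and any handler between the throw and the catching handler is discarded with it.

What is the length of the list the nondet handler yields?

Answer: 2

Working:
choose[6, 6] @ H4
  branch[0] choose=6:
    throw(5) @ H0 caught ⇒ 18
    H1 returns [18]
    H2 returns [18]
    H3 returns ([18], ())
    H4 returns [([18], ())]
  branch[1] choose=6:
    throw(5) @ H0 caught ⇒ 18
    H1 returns [18]
    H2 returns [18]
    H3 returns ([18], ())
    H4 returns [([18], ())]
= [([18], ()), ([18], ())]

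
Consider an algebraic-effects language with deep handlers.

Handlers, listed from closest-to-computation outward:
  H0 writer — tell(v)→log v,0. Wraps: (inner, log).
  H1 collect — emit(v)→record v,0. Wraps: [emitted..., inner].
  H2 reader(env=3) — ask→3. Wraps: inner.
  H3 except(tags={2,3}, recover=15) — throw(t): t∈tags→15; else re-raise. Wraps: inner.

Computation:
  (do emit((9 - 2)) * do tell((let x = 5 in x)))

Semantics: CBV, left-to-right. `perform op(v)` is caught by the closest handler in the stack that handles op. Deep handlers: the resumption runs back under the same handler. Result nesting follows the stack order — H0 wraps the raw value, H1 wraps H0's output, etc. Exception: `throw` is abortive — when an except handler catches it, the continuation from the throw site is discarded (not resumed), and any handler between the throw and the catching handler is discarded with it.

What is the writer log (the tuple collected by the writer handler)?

Answer: (5)

Step-by-step:
emit(7) @ H1 ⇒ out+=7
tell(5) @ H0 ⇒ log+=5
H0 returns (0, (5))
H1 returns [7, (0, (5))]
H2 returns [7, (0, (5))]
H3 returns [7, (0, (5))]
= [7, (0, (5))]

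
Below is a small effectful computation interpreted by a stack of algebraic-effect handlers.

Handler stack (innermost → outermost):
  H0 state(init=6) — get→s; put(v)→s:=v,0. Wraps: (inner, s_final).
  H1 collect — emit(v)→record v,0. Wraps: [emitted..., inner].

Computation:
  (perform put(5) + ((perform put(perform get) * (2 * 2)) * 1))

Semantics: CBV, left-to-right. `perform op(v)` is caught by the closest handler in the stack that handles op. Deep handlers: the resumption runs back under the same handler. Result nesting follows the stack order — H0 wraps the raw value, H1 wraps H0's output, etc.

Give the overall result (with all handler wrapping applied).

Evaluation trace:
put(5) @ H0 ⇒ s:=5
get @ H0 ⇒ 5
put(5) @ H0 ⇒ s:=5
H0 returns (0, 5)
H1 returns [(0, 5)]
= [(0, 5)]

Answer: [(0, 5)]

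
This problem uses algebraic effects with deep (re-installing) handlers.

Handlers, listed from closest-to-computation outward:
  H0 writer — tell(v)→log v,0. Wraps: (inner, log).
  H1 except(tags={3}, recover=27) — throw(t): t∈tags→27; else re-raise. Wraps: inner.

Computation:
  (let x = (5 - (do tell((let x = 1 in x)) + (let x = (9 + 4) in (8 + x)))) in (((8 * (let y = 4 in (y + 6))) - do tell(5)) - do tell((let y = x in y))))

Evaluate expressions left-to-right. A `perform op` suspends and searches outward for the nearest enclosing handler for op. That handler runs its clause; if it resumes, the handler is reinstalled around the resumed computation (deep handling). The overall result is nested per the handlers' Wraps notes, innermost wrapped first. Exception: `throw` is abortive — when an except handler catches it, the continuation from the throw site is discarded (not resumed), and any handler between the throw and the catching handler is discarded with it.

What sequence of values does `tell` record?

Working:
tell(1) @ H0 ⇒ log+=1
tell(5) @ H0 ⇒ log+=5
tell(-16) @ H0 ⇒ log+=-16
H0 returns (80, (1, 5, -16))
H1 returns (80, (1, 5, -16))
= (80, (1, 5, -16))

Answer: (1, 5, -16)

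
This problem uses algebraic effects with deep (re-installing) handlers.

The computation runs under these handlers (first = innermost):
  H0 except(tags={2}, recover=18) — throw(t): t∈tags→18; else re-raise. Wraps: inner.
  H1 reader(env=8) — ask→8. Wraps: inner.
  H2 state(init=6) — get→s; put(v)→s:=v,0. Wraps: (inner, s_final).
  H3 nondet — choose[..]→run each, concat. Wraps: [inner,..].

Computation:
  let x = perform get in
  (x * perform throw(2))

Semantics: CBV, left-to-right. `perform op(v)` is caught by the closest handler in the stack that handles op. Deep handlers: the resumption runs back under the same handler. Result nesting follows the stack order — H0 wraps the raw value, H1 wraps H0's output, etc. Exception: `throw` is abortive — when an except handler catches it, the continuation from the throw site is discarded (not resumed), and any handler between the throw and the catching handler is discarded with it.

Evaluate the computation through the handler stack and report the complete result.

Step-by-step:
get @ H2 ⇒ 6
throw(2) @ H0 caught ⇒ 18
H1 returns 18
H2 returns (18, 6)
H3 returns [(18, 6)]
= [(18, 6)]

Answer: [(18, 6)]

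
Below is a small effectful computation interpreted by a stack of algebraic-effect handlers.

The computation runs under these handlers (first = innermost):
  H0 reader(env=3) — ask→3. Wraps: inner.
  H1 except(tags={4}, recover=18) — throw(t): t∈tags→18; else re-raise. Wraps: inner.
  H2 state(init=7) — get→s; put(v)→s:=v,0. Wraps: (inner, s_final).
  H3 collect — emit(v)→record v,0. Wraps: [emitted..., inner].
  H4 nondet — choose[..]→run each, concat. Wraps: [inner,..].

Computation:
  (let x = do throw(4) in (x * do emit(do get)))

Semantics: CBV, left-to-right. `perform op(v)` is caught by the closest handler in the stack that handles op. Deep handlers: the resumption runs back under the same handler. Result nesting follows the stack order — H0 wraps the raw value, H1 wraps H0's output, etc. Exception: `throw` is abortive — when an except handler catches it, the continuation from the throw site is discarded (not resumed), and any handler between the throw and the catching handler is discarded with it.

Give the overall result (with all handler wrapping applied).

Answer: [[(18, 7)]]

Working:
throw(4) @ H1 caught ⇒ 18
H2 returns (18, 7)
H3 returns [(18, 7)]
H4 returns [[(18, 7)]]
= [[(18, 7)]]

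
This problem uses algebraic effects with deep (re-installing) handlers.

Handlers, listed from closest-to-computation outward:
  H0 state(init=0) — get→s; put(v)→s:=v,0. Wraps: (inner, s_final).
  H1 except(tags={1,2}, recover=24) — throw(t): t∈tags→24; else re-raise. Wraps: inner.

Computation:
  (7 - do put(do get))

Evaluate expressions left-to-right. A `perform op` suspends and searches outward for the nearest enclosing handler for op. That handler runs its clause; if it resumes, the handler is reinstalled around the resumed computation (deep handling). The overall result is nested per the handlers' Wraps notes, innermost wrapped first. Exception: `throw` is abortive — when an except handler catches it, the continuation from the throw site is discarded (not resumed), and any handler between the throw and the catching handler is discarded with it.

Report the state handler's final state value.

Answer: 0

Step-by-step:
get @ H0 ⇒ 0
put(0) @ H0 ⇒ s:=0
H0 returns (7, 0)
H1 returns (7, 0)
= (7, 0)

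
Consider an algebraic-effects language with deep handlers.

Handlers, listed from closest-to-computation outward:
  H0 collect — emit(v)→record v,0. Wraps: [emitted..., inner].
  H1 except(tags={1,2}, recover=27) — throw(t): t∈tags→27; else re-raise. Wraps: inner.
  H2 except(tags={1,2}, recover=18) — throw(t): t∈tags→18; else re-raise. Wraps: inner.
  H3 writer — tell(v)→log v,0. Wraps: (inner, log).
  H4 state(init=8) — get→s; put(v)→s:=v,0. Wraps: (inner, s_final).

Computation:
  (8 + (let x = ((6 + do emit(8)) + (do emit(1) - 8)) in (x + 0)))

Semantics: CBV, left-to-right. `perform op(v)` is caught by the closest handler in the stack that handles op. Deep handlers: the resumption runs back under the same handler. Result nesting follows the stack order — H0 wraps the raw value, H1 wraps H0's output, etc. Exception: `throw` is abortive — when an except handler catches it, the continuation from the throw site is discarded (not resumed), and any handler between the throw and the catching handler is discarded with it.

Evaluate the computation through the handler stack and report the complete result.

Answer: (([8, 1, 6], ()), 8)

Step-by-step:
emit(8) @ H0 ⇒ out+=8
emit(1) @ H0 ⇒ out+=1
H0 returns [8, 1, 6]
H1 returns [8, 1, 6]
H2 returns [8, 1, 6]
H3 returns ([8, 1, 6], ())
H4 returns (([8, 1, 6], ()), 8)
= (([8, 1, 6], ()), 8)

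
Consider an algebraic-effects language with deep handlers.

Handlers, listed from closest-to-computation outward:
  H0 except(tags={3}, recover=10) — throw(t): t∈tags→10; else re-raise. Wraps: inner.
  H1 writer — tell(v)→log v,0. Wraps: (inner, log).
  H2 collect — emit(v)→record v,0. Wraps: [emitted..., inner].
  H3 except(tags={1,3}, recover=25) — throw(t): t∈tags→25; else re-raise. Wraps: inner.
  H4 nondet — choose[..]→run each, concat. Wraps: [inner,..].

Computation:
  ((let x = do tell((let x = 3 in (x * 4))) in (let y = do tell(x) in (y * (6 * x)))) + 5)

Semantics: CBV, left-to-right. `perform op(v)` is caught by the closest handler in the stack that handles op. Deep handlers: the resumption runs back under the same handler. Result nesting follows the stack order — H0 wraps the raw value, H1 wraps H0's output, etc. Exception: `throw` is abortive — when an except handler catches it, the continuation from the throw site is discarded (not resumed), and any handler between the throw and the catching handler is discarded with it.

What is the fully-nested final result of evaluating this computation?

Evaluation trace:
tell(12) @ H1 ⇒ log+=12
tell(0) @ H1 ⇒ log+=0
H0 returns 5
H1 returns (5, (12, 0))
H2 returns [(5, (12, 0))]
H3 returns [(5, (12, 0))]
H4 returns [[(5, (12, 0))]]
= [[(5, (12, 0))]]

Answer: [[(5, (12, 0))]]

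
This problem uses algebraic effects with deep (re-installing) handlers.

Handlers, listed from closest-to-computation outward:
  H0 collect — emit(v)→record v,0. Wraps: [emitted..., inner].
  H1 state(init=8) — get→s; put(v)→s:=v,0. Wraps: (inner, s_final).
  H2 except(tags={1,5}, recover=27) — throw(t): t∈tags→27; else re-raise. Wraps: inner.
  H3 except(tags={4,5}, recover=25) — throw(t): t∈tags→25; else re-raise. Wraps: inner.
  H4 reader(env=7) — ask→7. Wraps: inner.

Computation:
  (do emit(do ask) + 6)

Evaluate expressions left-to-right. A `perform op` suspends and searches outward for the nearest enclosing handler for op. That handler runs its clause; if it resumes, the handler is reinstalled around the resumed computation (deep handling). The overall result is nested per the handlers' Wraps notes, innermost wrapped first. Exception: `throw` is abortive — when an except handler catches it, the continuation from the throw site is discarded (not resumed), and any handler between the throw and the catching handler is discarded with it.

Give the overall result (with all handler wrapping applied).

Answer: ([7, 6], 8)

Step-by-step:
ask @ H4 ⇒ 7
emit(7) @ H0 ⇒ out+=7
H0 returns [7, 6]
H1 returns ([7, 6], 8)
H2 returns ([7, 6], 8)
H3 returns ([7, 6], 8)
H4 returns ([7, 6], 8)
= ([7, 6], 8)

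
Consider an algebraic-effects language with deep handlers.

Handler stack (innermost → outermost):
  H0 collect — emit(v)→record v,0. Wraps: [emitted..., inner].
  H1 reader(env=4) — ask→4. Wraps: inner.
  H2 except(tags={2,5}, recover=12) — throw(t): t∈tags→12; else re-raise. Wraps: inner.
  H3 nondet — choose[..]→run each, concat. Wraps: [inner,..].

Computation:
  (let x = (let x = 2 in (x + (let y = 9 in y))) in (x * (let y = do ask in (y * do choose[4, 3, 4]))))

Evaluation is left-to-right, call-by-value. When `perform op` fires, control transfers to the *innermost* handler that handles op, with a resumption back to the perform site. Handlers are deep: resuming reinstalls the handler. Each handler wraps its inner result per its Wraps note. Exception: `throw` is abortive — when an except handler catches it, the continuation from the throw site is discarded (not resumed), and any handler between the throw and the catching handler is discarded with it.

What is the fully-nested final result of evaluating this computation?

Working:
ask @ H1 ⇒ 4
choose[4, 3, 4] @ H3
  branch[0] choose=4:
    H0 returns [176]
    H1 returns [176]
    H2 returns [176]
    H3 returns [[176]]
  branch[1] choose=3:
    H0 returns [132]
    H1 returns [132]
    H2 returns [132]
    H3 returns [[132]]
  branch[2] choose=4:
    H0 returns [176]
    H1 returns [176]
    H2 returns [176]
    H3 returns [[176]]
= [[176], [132], [176]]

Answer: [[176], [132], [176]]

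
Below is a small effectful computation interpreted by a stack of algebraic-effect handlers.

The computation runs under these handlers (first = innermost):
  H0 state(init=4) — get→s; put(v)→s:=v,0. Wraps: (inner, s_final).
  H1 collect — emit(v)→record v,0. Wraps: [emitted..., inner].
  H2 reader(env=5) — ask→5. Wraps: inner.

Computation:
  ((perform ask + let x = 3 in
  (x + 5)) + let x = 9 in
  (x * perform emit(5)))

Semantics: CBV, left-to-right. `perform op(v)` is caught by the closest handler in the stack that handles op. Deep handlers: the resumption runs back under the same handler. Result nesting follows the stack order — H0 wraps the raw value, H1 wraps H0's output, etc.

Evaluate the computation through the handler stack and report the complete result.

Answer: [5, (13, 4)]

Working:
ask @ H2 ⇒ 5
emit(5) @ H1 ⇒ out+=5
H0 returns (13, 4)
H1 returns [5, (13, 4)]
H2 returns [5, (13, 4)]
= [5, (13, 4)]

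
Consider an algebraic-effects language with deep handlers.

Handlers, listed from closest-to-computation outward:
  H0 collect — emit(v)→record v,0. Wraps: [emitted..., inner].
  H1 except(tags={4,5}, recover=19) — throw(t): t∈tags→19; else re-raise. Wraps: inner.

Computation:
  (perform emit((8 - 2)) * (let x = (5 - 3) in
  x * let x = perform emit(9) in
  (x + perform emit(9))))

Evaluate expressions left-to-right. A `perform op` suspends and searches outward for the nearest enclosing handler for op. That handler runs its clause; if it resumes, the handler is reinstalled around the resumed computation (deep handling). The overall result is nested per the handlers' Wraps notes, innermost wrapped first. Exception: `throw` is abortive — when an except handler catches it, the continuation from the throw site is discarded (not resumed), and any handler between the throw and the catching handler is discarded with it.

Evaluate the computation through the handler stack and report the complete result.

Step-by-step:
emit(6) @ H0 ⇒ out+=6
emit(9) @ H0 ⇒ out+=9
emit(9) @ H0 ⇒ out+=9
H0 returns [6, 9, 9, 0]
H1 returns [6, 9, 9, 0]
= [6, 9, 9, 0]

Answer: [6, 9, 9, 0]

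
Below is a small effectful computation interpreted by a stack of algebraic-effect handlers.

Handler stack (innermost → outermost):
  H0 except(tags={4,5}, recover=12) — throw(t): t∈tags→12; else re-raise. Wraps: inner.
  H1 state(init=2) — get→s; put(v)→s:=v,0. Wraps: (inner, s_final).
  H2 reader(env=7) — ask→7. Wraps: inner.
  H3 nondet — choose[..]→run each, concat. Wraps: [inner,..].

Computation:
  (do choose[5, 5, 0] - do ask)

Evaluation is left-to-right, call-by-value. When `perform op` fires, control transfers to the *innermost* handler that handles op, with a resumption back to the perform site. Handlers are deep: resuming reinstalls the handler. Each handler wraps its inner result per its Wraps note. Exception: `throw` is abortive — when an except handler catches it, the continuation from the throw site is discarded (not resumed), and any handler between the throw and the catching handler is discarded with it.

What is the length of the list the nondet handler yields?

Working:
choose[5, 5, 0] @ H3
  branch[0] choose=5:
    ask @ H2 ⇒ 7
    H0 returns -2
    H1 returns (-2, 2)
    H2 returns (-2, 2)
    H3 returns [(-2, 2)]
  branch[1] choose=5:
    ask @ H2 ⇒ 7
    H0 returns -2
    H1 returns (-2, 2)
    H2 returns (-2, 2)
    H3 returns [(-2, 2)]
  branch[2] choose=0:
    ask @ H2 ⇒ 7
    H0 returns -7
    H1 returns (-7, 2)
    H2 returns (-7, 2)
    H3 returns [(-7, 2)]
= [(-2, 2), (-2, 2), (-7, 2)]

Answer: 3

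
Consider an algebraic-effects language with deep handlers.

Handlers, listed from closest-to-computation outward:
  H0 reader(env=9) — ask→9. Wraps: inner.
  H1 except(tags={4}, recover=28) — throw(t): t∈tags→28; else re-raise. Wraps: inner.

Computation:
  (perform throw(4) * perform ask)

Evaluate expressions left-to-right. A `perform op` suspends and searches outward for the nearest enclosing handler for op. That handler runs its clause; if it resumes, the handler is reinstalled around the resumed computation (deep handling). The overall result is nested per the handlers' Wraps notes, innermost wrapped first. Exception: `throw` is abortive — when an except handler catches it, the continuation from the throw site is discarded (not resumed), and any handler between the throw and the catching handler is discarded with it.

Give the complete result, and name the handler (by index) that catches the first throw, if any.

Answer: 28 ; first throw caught by: H1

Step-by-step:
throw(4) @ H1 caught ⇒ 28
= 28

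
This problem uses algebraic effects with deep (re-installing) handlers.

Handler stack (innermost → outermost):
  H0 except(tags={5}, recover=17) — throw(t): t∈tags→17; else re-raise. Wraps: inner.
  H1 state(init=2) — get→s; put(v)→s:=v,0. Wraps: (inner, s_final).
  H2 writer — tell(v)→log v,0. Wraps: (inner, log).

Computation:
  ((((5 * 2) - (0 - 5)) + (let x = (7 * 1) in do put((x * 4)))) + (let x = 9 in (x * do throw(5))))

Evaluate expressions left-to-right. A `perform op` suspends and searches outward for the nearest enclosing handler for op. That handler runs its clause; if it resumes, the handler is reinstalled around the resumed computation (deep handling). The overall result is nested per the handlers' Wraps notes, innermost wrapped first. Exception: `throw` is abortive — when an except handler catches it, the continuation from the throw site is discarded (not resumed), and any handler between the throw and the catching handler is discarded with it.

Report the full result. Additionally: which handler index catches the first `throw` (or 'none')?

Step-by-step:
put(28) @ H1 ⇒ s:=28
throw(5) @ H0 caught ⇒ 17
H1 returns (17, 28)
H2 returns ((17, 28), ())
= ((17, 28), ())

Answer: ((17, 28), ()) ; first throw caught by: H0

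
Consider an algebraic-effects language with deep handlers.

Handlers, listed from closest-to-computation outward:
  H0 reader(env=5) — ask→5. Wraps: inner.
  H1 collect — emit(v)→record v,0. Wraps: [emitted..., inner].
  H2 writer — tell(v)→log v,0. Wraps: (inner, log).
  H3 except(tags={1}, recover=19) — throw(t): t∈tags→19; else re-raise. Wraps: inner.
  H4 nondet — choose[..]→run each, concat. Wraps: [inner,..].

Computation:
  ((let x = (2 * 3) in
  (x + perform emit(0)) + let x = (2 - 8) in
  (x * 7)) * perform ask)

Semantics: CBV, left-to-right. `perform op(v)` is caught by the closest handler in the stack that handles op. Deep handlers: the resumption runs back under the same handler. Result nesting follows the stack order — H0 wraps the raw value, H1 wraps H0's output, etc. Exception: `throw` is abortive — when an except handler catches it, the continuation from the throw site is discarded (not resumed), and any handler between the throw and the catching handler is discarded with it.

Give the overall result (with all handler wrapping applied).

Answer: [([0, -180], ())]

Step-by-step:
emit(0) @ H1 ⇒ out+=0
ask @ H0 ⇒ 5
H0 returns -180
H1 returns [0, -180]
H2 returns ([0, -180], ())
H3 returns ([0, -180], ())
H4 returns [([0, -180], ())]
= [([0, -180], ())]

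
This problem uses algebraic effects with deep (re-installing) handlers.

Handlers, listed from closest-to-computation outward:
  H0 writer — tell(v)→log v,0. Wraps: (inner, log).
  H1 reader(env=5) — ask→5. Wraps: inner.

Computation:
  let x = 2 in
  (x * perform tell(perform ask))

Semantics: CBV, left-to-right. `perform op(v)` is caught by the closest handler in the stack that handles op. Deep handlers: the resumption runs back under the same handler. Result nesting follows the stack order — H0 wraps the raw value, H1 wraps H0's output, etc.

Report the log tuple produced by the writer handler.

Answer: (5)

Working:
ask @ H1 ⇒ 5
tell(5) @ H0 ⇒ log+=5
H0 returns (0, (5))
H1 returns (0, (5))
= (0, (5))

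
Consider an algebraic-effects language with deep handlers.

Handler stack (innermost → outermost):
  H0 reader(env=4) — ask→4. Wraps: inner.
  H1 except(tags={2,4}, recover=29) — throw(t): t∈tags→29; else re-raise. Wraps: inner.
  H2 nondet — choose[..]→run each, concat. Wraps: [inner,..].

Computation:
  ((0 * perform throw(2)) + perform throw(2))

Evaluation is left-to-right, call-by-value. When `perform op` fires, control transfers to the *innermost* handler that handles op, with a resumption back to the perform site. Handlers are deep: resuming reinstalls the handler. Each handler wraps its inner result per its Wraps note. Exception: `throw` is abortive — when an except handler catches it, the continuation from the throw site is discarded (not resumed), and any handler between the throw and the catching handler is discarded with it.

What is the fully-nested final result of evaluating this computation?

Answer: [29]

Evaluation trace:
throw(2) @ H1 caught ⇒ 29
H2 returns [29]
= [29]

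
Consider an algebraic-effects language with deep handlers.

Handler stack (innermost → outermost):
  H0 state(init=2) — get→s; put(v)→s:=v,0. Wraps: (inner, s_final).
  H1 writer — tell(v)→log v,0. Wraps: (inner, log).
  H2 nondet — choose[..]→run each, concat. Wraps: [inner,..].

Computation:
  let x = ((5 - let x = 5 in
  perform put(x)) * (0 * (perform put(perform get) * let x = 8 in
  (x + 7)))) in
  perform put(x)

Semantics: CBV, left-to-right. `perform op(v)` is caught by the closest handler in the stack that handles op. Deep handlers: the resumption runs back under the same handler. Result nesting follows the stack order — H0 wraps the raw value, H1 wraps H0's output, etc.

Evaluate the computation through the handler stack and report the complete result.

Step-by-step:
put(5) @ H0 ⇒ s:=5
get @ H0 ⇒ 5
put(5) @ H0 ⇒ s:=5
put(0) @ H0 ⇒ s:=0
H0 returns (0, 0)
H1 returns ((0, 0), ())
H2 returns [((0, 0), ())]
= [((0, 0), ())]

Answer: [((0, 0), ())]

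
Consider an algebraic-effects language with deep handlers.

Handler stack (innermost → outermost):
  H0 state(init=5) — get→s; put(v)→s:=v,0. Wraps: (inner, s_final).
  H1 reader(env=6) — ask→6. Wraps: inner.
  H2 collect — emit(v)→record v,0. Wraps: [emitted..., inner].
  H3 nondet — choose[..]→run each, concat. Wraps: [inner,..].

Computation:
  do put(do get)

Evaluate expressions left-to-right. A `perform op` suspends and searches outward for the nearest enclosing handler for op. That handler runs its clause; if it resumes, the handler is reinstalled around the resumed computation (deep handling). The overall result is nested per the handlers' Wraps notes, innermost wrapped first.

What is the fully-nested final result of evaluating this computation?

Answer: [[(0, 5)]]

Working:
get @ H0 ⇒ 5
put(5) @ H0 ⇒ s:=5
H0 returns (0, 5)
H1 returns (0, 5)
H2 returns [(0, 5)]
H3 returns [[(0, 5)]]
= [[(0, 5)]]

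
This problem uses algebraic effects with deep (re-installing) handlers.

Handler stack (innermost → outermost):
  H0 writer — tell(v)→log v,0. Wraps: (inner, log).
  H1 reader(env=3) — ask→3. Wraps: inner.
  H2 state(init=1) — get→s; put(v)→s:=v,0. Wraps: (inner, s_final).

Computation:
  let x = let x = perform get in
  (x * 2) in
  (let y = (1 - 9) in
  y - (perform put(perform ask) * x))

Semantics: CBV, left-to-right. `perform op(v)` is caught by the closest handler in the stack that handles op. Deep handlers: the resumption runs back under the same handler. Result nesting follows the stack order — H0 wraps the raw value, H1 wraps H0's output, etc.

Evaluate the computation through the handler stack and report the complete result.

Working:
get @ H2 ⇒ 1
ask @ H1 ⇒ 3
put(3) @ H2 ⇒ s:=3
H0 returns (-8, ())
H1 returns (-8, ())
H2 returns ((-8, ()), 3)
= ((-8, ()), 3)

Answer: ((-8, ()), 3)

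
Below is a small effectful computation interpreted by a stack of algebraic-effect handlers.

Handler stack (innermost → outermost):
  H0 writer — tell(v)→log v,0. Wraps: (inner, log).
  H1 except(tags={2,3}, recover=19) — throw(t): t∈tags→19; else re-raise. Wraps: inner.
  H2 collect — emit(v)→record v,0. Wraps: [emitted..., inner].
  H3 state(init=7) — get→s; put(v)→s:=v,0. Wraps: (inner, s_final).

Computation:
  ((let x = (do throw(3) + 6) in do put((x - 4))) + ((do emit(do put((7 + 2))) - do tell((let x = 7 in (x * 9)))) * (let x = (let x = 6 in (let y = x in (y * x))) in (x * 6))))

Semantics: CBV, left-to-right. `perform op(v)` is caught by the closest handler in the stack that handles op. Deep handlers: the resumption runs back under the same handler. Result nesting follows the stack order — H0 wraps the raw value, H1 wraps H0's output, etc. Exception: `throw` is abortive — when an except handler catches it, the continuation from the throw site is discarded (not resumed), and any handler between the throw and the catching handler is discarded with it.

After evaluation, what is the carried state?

Evaluation trace:
throw(3) @ H1 caught ⇒ 19
H2 returns [19]
H3 returns ([19], 7)
= ([19], 7)

Answer: 7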